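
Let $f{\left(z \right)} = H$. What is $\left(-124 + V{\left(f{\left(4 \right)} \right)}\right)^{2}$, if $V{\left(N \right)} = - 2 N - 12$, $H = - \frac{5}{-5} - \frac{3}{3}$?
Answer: $18496$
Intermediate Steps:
$H = 0$ ($H = \left(-5\right) \left(- \frac{1}{5}\right) - 1 = 1 - 1 = 0$)
$f{\left(z \right)} = 0$
$V{\left(N \right)} = -12 - 2 N$
$\left(-124 + V{\left(f{\left(4 \right)} \right)}\right)^{2} = \left(-124 - 12\right)^{2} = \left(-136\right)^{2} = 18496$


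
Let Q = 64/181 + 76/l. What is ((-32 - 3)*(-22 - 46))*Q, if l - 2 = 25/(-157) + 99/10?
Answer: 54208384160/3336373 ≈ 16248.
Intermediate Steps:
l = 18433/1570 (l = 2 + (25/(-157) + 99/10) = 2 + (25*(-1/157) + 99*(⅒)) = 2 + (-25/157 + 99/10) = 2 + 15293/1570 = 18433/1570 ≈ 11.741)
Q = 22776632/3336373 (Q = 64/181 + 76/(18433/1570) = 64*(1/181) + 76*(1570/18433) = 64/181 + 119320/18433 = 22776632/3336373 ≈ 6.8268)
((-32 - 3)*(-22 - 46))*Q = ((-32 - 3)*(-22 - 46))*(22776632/3336373) = -35*(-68)*(22776632/3336373) = 2380*(22776632/3336373) = 54208384160/3336373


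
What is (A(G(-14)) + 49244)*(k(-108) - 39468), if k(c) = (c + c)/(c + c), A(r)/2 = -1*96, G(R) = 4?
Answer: -1935935284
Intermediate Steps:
A(r) = -192 (A(r) = 2*(-1*96) = 2*(-96) = -192)
k(c) = 1 (k(c) = (2*c)/((2*c)) = (2*c)*(1/(2*c)) = 1)
(A(G(-14)) + 49244)*(k(-108) - 39468) = (-192 + 49244)*(1 - 39468) = 49052*(-39467) = -1935935284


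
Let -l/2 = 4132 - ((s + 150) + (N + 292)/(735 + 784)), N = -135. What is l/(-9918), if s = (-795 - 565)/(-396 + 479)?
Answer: 504091423/625215843 ≈ 0.80627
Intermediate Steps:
s = -1360/83 ≈ -16.386
l = -1008182846/126077 (l = -2*(4132 - ((-1360/83 + 150) + (-135 + 292)/(735 + 784))) = -2*(4132 - (11090/83 + 157/1519)) = -2*(4132 - 1*16858741/126077) = -2*(4132 - 16858741/126077) = -2*504091423/126077 = -1008182846/126077 ≈ -7996.6)
l/(-9918) = -1008182846/126077/(-9918) = -1008182846/126077*(-1/9918) = 504091423/625215843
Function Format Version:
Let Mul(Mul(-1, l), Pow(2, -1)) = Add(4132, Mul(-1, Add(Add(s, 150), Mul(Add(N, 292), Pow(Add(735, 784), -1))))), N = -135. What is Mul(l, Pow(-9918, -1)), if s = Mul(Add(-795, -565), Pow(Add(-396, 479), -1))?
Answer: Rational(504091423, 625215843) ≈ 0.80627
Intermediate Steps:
s = Rational(-1360, 83) (s = Mul(-1360, Pow(83, -1)) = Mul(-1360, Rational(1, 83)) = Rational(-1360, 83) ≈ -16.386)
l = Rational(-1008182846, 126077) (l = Mul(-2, Add(4132, Mul(-1, Add(Add(Rational(-1360, 83), 150), Mul(Add(-135, 292), Pow(Add(735, 784), -1)))))) = Mul(-2, Add(4132, Mul(-1, Add(Rational(11090, 83), Mul(157, Pow(1519, -1)))))) = Mul(-2, Add(4132, Mul(-1, Add(Rational(11090, 83), Mul(157, Rational(1, 1519)))))) = Mul(-2, Add(4132, Mul(-1, Add(Rational(11090, 83), Rational(157, 1519))))) = Mul(-2, Add(4132, Mul(-1, Rational(16858741, 126077)))) = Mul(-2, Add(4132, Rational(-16858741, 126077))) = Mul(-2, Rational(504091423, 126077)) = Rational(-1008182846, 126077) ≈ -7996.6)
Mul(l, Pow(-9918, -1)) = Mul(Rational(-1008182846, 126077), Pow(-9918, -1)) = Mul(Rational(-1008182846, 126077), Rational(-1, 9918)) = Rational(504091423, 625215843)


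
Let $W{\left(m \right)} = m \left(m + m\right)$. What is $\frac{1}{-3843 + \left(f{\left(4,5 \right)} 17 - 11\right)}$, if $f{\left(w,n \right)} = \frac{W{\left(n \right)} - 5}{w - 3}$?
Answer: $- \frac{1}{3089} \approx -0.00032373$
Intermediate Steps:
$W{\left(m \right)} = 2 m^{2}$ ($W{\left(m \right)} = m 2 m = 2 m^{2}$)
$f{\left(w,n \right)} = \frac{-5 + 2 n^{2}}{-3 + w}$ ($f{\left(w,n \right)} = \frac{2 n^{2} - 5}{w - 3} = \frac{-5 + 2 n^{2}}{-3 + w}$)
$\frac{1}{-3843 + \left(f{\left(4,5 \right)} 17 - 11\right)} = \frac{1}{-3843 - \left(11 - \frac{-5 + 2 \cdot 5^{2}}{-3 + 4} \cdot 17\right)} = \frac{1}{-3843 - \left(11 - \frac{-5 + 2 \cdot 25}{1} \cdot 17\right)} = \frac{1}{-3843 - \left(11 - 1 \left(-5 + 50\right) 17\right)} = \frac{1}{-3843 - \left(11 - 1 \cdot 45 \cdot 17\right)} = \frac{1}{-3843 + \left(45 \cdot 17 - 11\right)} = \frac{1}{-3843 + \left(765 - 11\right)} = \frac{1}{-3843 + 754} = \frac{1}{-3089} = - \frac{1}{3089}$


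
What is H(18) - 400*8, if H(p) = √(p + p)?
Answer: -3194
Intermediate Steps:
H(p) = √2*√p (H(p) = √(2*p) = √2*√p)
H(18) - 400*8 = √2*√18 - 400*8 = √2*(3*√2) - 3200 = 6 - 3200 = -3194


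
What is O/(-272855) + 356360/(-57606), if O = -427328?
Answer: -3300815956/714458415 ≈ -4.6200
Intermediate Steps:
O/(-272855) + 356360/(-57606) = -427328/(-272855) + 356360/(-57606) = -427328*(-1/272855) + 356360*(-1/57606) = 38848/24805 - 178180/28803 = -3300815956/714458415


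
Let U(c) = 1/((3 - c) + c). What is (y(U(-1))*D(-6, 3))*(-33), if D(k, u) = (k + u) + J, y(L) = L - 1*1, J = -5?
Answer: -176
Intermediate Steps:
U(c) = ⅓ (U(c) = 1/3 = ⅓)
y(L) = -1 + L (y(L) = L - 1 = -1 + L)
D(k, u) = -5 + k + u (D(k, u) = (k + u) - 5 = -5 + k + u)
(y(U(-1))*D(-6, 3))*(-33) = ((-1 + ⅓)*(-5 - 6 + 3))*(-33) = -⅔*(-8)*(-33) = (16/3)*(-33) = -176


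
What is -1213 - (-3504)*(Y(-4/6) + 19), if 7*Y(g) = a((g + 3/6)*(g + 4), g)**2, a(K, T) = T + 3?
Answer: 204265/3 ≈ 68088.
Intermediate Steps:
a(K, T) = 3 + T
Y(g) = (3 + g)**2/7
-1213 - (-3504)*(Y(-4/6) + 19) = -1213 - (-3504)*((3 - 4/6)**2/7 + 19) = -1213 - (-3504)*((3 - 4*1/6)**2/7 + 19) = -1213 - (-3504)*((3 - 2/3)**2/7 + 19) = -1213 - (-3504)*((7/3)**2/7 + 19) = -1213 - (-3504)*((1/7)*(49/9) + 19) = -1213 - (-3504)*(7/9 + 19) = -1213 - (-3504)*178/9 = -1213 - 219*(-2848/9) = -1213 + 207904/3 = 204265/3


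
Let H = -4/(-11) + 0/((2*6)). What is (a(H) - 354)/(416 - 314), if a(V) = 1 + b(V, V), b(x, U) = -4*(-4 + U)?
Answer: -73/22 ≈ -3.3182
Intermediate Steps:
H = 4/11 (H = -4*(-1/11) + 0/12 = 4/11 + 0*(1/12) = 4/11 + 0 = 4/11 ≈ 0.36364)
b(x, U) = 16 - 4*U
a(V) = 17 - 4*V (a(V) = 1 + (16 - 4*V) = 17 - 4*V)
(a(H) - 354)/(416 - 314) = ((17 - 4*4/11) - 354)/(416 - 314) = ((17 - 16/11) - 354)/102 = (171/11 - 354)*(1/102) = -3723/11*1/102 = -73/22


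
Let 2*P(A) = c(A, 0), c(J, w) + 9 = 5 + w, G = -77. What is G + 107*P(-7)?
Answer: -291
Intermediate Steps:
c(J, w) = -4 + w (c(J, w) = -9 + (5 + w) = -4 + w)
P(A) = -2 (P(A) = (-4 + 0)/2 = (½)*(-4) = -2)
G + 107*P(-7) = -77 + 107*(-2) = -77 - 214 = -291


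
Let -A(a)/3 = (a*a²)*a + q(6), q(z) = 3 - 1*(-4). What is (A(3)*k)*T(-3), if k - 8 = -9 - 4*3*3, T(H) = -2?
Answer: -19536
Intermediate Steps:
q(z) = 7 (q(z) = 3 + 4 = 7)
A(a) = -21 - 3*a⁴ (A(a) = -3*((a*a²)*a + 7) = -3*(a³*a + 7) = -3*(a⁴ + 7) = -3*(7 + a⁴) = -21 - 3*a⁴)
k = -37 (k = 8 + (-9 - 4*3*3) = 8 + (-9 - 12*3) = 8 + (-9 - 1*36) = 8 + (-9 - 36) = 8 - 45 = -37)
(A(3)*k)*T(-3) = ((-21 - 3*3⁴)*(-37))*(-2) = ((-21 - 3*81)*(-37))*(-2) = ((-21 - 243)*(-37))*(-2) = -264*(-37)*(-2) = 9768*(-2) = -19536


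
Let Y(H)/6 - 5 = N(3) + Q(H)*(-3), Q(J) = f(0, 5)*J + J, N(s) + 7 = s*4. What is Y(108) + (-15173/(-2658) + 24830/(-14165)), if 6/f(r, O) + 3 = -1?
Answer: 7800863129/7530114 ≈ 1036.0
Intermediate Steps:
f(r, O) = -3/2 (f(r, O) = 6/(-3 - 1) = 6/(-4) = 6*(-1/4) = -3/2)
N(s) = -7 + 4*s (N(s) = -7 + s*4 = -7 + 4*s)
Q(J) = -J/2 (Q(J) = -3*J/2 + J = -J/2)
Y(H) = 60 + 9*H (Y(H) = 30 + 6*((-7 + 4*3) - H/2*(-3)) = 30 + 6*((-7 + 12) + 3*H/2) = 30 + 6*(5 + 3*H/2) = 30 + (30 + 9*H) = 60 + 9*H)
Y(108) + (-15173/(-2658) + 24830/(-14165)) = (60 + 9*108) + (-15173/(-2658) + 24830/(-14165)) = (60 + 972) + (-15173*(-1/2658) + 24830*(-1/14165)) = 1032 + (15173/2658 - 4966/2833) = 1032 + 29785481/7530114 = 7800863129/7530114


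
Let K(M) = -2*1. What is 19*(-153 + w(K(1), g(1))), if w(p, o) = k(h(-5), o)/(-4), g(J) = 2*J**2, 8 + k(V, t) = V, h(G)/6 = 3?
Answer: -5909/2 ≈ -2954.5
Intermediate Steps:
h(G) = 18 (h(G) = 6*3 = 18)
K(M) = -2
k(V, t) = -8 + V
w(p, o) = -5/2 (w(p, o) = (-8 + 18)/(-4) = 10*(-1/4) = -5/2)
19*(-153 + w(K(1), g(1))) = 19*(-153 - 5/2) = 19*(-311/2) = -5909/2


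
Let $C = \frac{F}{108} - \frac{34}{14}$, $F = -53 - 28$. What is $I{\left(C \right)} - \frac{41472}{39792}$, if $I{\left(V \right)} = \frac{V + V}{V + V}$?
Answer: $- \frac{35}{829} \approx -0.04222$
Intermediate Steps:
$F = -81$ ($F = -53 - 28 = -81$)
$C = - \frac{89}{28}$ ($C = - \frac{81}{108} - \frac{34}{14} = \left(-81\right) \frac{1}{108} - \frac{17}{7} = - \frac{3}{4} - \frac{17}{7} = - \frac{89}{28} \approx -3.1786$)
$I{\left(V \right)} = 1$ ($I{\left(V \right)} = \frac{2 V}{2 V} = 2 V \frac{1}{2 V} = 1$)
$I{\left(C \right)} - \frac{41472}{39792} = 1 - \frac{41472}{39792} = 1 - \frac{864}{829} = - \frac{35}{829}$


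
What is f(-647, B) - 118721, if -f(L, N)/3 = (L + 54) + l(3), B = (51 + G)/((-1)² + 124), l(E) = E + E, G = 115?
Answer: -116960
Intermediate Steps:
l(E) = 2*E
B = 166/125 (B = (51 + 115)/((-1)² + 124) = 166/(1 + 124) = 166/125 ≈ 1.3280)
f(L, N) = -180 - 3*L (f(L, N) = -3*((L + 54) + 2*3) = -3*((54 + L) + 6) = -3*(60 + L) = -180 - 3*L)
f(-647, B) - 118721 = (-180 - 3*(-647)) - 118721 = (-180 + 1941) - 118721 = 1761 - 118721 = -116960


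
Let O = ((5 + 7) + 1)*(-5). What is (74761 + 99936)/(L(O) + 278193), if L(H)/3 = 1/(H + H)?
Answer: 22710610/36165087 ≈ 0.62797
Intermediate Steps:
O = -65 (O = (12 + 1)*(-5) = 13*(-5) = -65)
L(H) = 3/(2*H) (L(H) = 3/(H + H) = 3/((2*H)) = 3*(1/(2*H)) = 3/(2*H))
(74761 + 99936)/(L(O) + 278193) = (74761 + 99936)/((3/2)/(-65) + 278193) = 174697/((3/2)*(-1/65) + 278193) = 174697/(-3/130 + 278193) = 174697/(36165087/130) = 174697*(130/36165087) = 22710610/36165087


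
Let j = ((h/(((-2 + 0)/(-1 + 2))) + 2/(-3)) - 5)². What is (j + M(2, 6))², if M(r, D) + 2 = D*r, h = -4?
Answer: 44521/81 ≈ 549.64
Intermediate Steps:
M(r, D) = -2 + D*r
j = 121/9 (j = ((-4*(-1 + 2)/(-2 + 0) + 2/(-3)) - 5)² = ((-4/((-2/1)) + 2*(-⅓)) - 5)² = ((-4/((-2*1)) - ⅔) - 5)² = ((-4/(-2) - ⅔) - 5)² = ((-4*(-½) - ⅔) - 5)² = ((2 - ⅔) - 5)² = (4/3 - 5)² = (-11/3)² = 121/9 ≈ 13.444)
(j + M(2, 6))² = (121/9 + (-2 + 6*2))² = (121/9 + (-2 + 12))² = (121/9 + 10)² = (211/9)² = 44521/81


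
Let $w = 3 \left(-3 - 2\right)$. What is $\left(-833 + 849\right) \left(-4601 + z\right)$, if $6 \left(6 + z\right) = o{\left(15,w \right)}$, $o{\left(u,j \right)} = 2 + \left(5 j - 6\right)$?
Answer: $- \frac{221768}{3} \approx -73923.0$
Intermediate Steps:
$w = -15$ ($w = 3 \left(-5\right) = -15$)
$o{\left(u,j \right)} = -4 + 5 j$ ($o{\left(u,j \right)} = 2 + \left(-6 + 5 j\right) = -4 + 5 j$)
$z = - \frac{115}{6}$ ($z = -6 + \frac{-4 + 5 \left(-15\right)}{6} = -6 + \frac{-4 - 75}{6} = -6 + \frac{1}{6} \left(-79\right) = -6 - \frac{79}{6} = - \frac{115}{6} \approx -19.167$)
$\left(-833 + 849\right) \left(-4601 + z\right) = \left(-833 + 849\right) \left(-4601 - \frac{115}{6}\right) = 16 \left(- \frac{27721}{6}\right) = - \frac{221768}{3}$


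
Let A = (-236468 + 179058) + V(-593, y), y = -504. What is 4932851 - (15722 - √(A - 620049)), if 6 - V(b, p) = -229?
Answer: 4917129 + 2*I*√169306 ≈ 4.9171e+6 + 822.94*I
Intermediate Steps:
V(b, p) = 235 (V(b, p) = 6 - 1*(-229) = 6 + 229 = 235)
A = -57175 (A = (-236468 + 179058) + 235 = -57410 + 235 = -57175)
4932851 - (15722 - √(A - 620049)) = 4932851 - (15722 - √(-57175 - 620049)) = 4932851 - (15722 - √(-677224)) = 4932851 - (15722 - 2*I*√169306) = 4932851 + (-15722 + 2*I*√169306) = 4917129 + 2*I*√169306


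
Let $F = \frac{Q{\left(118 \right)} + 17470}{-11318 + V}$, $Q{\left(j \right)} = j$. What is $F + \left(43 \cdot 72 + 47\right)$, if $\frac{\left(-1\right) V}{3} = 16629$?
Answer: $\frac{192349727}{61205} \approx 3142.7$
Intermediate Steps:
$V = -49887$ ($V = \left(-3\right) 16629 = -49887$)
$F = - \frac{17588}{61205}$ ($F = \frac{118 + 17470}{-11318 - 49887} = \frac{17588}{-61205} = 17588 \left(- \frac{1}{61205}\right) = - \frac{17588}{61205} \approx -0.28736$)
$F + \left(43 \cdot 72 + 47\right) = - \frac{17588}{61205} + \left(43 \cdot 72 + 47\right) = - \frac{17588}{61205} + \left(3096 + 47\right) = - \frac{17588}{61205} + 3143 = \frac{192349727}{61205}$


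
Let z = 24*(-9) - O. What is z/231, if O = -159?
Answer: -19/77 ≈ -0.24675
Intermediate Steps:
z = -57 (z = 24*(-9) - 1*(-159) = -216 + 159 = -57)
z/231 = -57/231 = -57*1/231 = -19/77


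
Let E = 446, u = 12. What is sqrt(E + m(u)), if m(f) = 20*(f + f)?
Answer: sqrt(926) ≈ 30.430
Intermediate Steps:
m(f) = 40*f (m(f) = 20*(2*f) = 40*f)
sqrt(E + m(u)) = sqrt(446 + 40*12) = sqrt(446 + 480) = sqrt(926)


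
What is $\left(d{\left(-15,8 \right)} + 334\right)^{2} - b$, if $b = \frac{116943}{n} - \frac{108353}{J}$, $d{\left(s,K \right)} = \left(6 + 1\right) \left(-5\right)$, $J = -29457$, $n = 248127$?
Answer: $\frac{217802822089619}{2436359013} \approx 89397.0$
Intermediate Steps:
$d{\left(s,K \right)} = -35$ ($d{\left(s,K \right)} = 7 \left(-5\right) = -35$)
$b = \frac{10110031594}{2436359013}$ ($b = \frac{116943}{248127} - \frac{108353}{-29457} = 116943 \cdot \frac{1}{248127} - - \frac{108353}{29457} = \frac{38981}{82709} + \frac{108353}{29457} = \frac{10110031594}{2436359013} \approx 4.1497$)
$\left(d{\left(-15,8 \right)} + 334\right)^{2} - b = \left(-35 + 334\right)^{2} - \frac{10110031594}{2436359013} = 299^{2} - \frac{10110031594}{2436359013} = 89401 - \frac{10110031594}{2436359013} = \frac{217802822089619}{2436359013}$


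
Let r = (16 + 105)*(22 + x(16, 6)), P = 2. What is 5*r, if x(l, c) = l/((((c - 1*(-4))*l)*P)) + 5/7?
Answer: 385627/28 ≈ 13772.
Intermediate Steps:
x(l, c) = 5/7 + 1/(2*(4 + c)) (x(l, c) = l/((((c - 1*(-4))*l)*2)) + 5/7 = l/((((c + 4)*l)*2)) + 5*(1/7) = l/((((4 + c)*l)*2)) + 5/7 = l/(((l*(4 + c))*2)) + 5/7 = l/((2*l*(4 + c))) + 5/7 = l*(1/(2*l*(4 + c))) + 5/7 = 1/(2*(4 + c)) + 5/7 = 5/7 + 1/(2*(4 + c)))
r = 385627/140 (r = (16 + 105)*(22 + (47 + 10*6)/(14*(4 + 6))) = 121*(22 + (1/14)*(47 + 60)/10) = 121*(22 + (1/14)*(1/10)*107) = 121*(22 + 107/140) = 121*(3187/140) = 385627/140 ≈ 2754.5)
5*r = 5*(385627/140) = 385627/28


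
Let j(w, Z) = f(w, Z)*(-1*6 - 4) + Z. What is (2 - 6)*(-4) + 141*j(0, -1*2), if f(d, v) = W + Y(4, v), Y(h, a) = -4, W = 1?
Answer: 3964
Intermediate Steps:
f(d, v) = -3 (f(d, v) = 1 - 4 = -3)
j(w, Z) = 30 + Z (j(w, Z) = -3*(-1*6 - 4) + Z = -3*(-6 - 4) + Z = -3*(-10) + Z = 30 + Z)
(2 - 6)*(-4) + 141*j(0, -1*2) = (2 - 6)*(-4) + 141*(30 - 1*2) = -4*(-4) + 141*(30 - 2) = 16 + 141*28 = 16 + 3948 = 3964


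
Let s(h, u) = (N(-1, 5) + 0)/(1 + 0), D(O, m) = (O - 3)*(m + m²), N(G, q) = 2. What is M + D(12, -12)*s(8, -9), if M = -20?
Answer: 2356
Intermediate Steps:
D(O, m) = (-3 + O)*(m + m²)
s(h, u) = 2 (s(h, u) = (2 + 0)/(1 + 0) = 2/1 = 2*1 = 2)
M + D(12, -12)*s(8, -9) = -20 - 12*(-3 + 12 - 3*(-12) + 12*(-12))*2 = -20 - 12*(-3 + 12 + 36 - 144)*2 = -20 - 12*(-99)*2 = -20 + 1188*2 = -20 + 2376 = 2356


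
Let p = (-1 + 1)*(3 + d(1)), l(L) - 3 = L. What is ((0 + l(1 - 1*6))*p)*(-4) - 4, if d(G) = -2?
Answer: -4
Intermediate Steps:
l(L) = 3 + L
p = 0 (p = (-1 + 1)*(3 - 2) = 0*1 = 0)
((0 + l(1 - 1*6))*p)*(-4) - 4 = ((0 + (3 + (1 - 1*6)))*0)*(-4) - 4 = ((0 + (3 + (1 - 6)))*0)*(-4) - 4 = ((0 + (3 - 5))*0)*(-4) - 4 = ((0 - 2)*0)*(-4) - 4 = -2*0*(-4) - 4 = 0*(-4) - 4 = 0 - 4 = -4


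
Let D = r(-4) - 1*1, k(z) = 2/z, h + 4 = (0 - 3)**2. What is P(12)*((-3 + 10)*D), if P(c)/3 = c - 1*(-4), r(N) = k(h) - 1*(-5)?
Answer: 7392/5 ≈ 1478.4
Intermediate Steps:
h = 5 (h = -4 + (0 - 3)**2 = -4 + (-3)**2 = -4 + 9 = 5)
r(N) = 27/5 (r(N) = 2/5 - 1*(-5) = 2*(1/5) + 5 = 2/5 + 5 = 27/5)
P(c) = 12 + 3*c (P(c) = 3*(c - 1*(-4)) = 3*(c + 4) = 3*(4 + c) = 12 + 3*c)
D = 22/5 (D = 27/5 - 1*1 = 27/5 - 1 = 22/5 ≈ 4.4000)
P(12)*((-3 + 10)*D) = (12 + 3*12)*((-3 + 10)*(22/5)) = (12 + 36)*(7*(22/5)) = 48*(154/5) = 7392/5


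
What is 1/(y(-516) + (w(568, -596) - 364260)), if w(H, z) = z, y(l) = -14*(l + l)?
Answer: -1/350408 ≈ -2.8538e-6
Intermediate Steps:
y(l) = -28*l
1/(y(-516) + (w(568, -596) - 364260)) = 1/(-28*(-516) + (-596 - 364260)) = 1/(14448 - 364856) = 1/(-350408) = -1/350408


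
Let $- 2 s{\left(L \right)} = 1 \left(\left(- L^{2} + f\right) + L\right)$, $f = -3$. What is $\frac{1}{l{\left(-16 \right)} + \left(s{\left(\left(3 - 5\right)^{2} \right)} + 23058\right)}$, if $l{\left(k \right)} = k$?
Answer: $\frac{2}{46099} \approx 4.3385 \cdot 10^{-5}$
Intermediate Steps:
$s{\left(L \right)} = \frac{3}{2} + \frac{L^{2}}{2} - \frac{L}{2}$ ($s{\left(L \right)} = - \frac{1 \left(\left(- L^{2} - 3\right) + L\right)}{2} = - \frac{1 \left(\left(-3 - L^{2}\right) + L\right)}{2} = - \frac{1 \left(-3 + L - L^{2}\right)}{2} = - \frac{-3 + L - L^{2}}{2} = \frac{3}{2} + \frac{L^{2}}{2} - \frac{L}{2}$)
$\frac{1}{l{\left(-16 \right)} + \left(s{\left(\left(3 - 5\right)^{2} \right)} + 23058\right)} = \frac{1}{-16 + \left(\left(\frac{3}{2} + \frac{\left(\left(3 - 5\right)^{2}\right)^{2}}{2} - \frac{\left(3 - 5\right)^{2}}{2}\right) + 23058\right)} = \frac{1}{-16 + \left(\left(\frac{3}{2} + \frac{\left(\left(-2\right)^{2}\right)^{2}}{2} - \frac{\left(-2\right)^{2}}{2}\right) + 23058\right)} = \frac{1}{-16 + \left(\left(\frac{3}{2} + \frac{4^{2}}{2} - 2\right) + 23058\right)} = \frac{1}{-16 + \left(\left(\frac{3}{2} + \frac{1}{2} \cdot 16 - 2\right) + 23058\right)} = \frac{1}{-16 + \left(\left(\frac{3}{2} + 8 - 2\right) + 23058\right)} = \frac{1}{-16 + \left(\frac{15}{2} + 23058\right)} = \frac{1}{-16 + \frac{46131}{2}} = \frac{1}{\frac{46099}{2}} = \frac{2}{46099}$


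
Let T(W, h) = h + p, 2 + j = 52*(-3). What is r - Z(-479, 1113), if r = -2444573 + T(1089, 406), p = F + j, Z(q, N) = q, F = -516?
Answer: -2444362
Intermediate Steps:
j = -158 (j = -2 + 52*(-3) = -2 - 156 = -158)
p = -674 (p = -516 - 158 = -674)
T(W, h) = -674 + h (T(W, h) = h - 674 = -674 + h)
r = -2444841 (r = -2444573 + (-674 + 406) = -2444573 - 268 = -2444841)
r - Z(-479, 1113) = -2444841 - 1*(-479) = -2444841 + 479 = -2444362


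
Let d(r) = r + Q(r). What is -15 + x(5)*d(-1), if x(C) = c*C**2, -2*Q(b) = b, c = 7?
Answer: -205/2 ≈ -102.50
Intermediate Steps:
Q(b) = -b/2
d(r) = r/2 (d(r) = r - r/2 = r/2)
x(C) = 7*C**2
-15 + x(5)*d(-1) = -15 + (7*5**2)*((1/2)*(-1)) = -15 + (7*25)*(-1/2) = -15 + 175*(-1/2) = -15 - 175/2 = -205/2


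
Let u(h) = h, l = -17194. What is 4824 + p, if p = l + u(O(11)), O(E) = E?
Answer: -12359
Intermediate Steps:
p = -17183 (p = -17194 + 11 = -17183)
4824 + p = 4824 - 17183 = -12359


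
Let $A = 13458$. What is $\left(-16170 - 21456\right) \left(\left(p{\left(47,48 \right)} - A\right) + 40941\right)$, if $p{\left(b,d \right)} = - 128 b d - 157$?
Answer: $9837016692$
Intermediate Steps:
$p{\left(b,d \right)} = -157 - 128 b d$ ($p{\left(b,d \right)} = - 128 b d - 157 = -157 - 128 b d$)
$\left(-16170 - 21456\right) \left(\left(p{\left(47,48 \right)} - A\right) + 40941\right) = \left(-16170 - 21456\right) \left(\left(\left(-157 - 6016 \cdot 48\right) - 13458\right) + 40941\right) = - 37626 \left(\left(\left(-157 - 288768\right) - 13458\right) + 40941\right) = - 37626 \left(\left(-288925 - 13458\right) + 40941\right) = - 37626 \left(-302383 + 40941\right) = \left(-37626\right) \left(-261442\right) = 9837016692$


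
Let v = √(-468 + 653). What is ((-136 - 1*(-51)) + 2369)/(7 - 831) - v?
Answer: -571/206 - √185 ≈ -16.373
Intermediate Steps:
v = √185 ≈ 13.601
((-136 - 1*(-51)) + 2369)/(7 - 831) - v = ((-136 - 1*(-51)) + 2369)/(7 - 831) - √185 = ((-136 + 51) + 2369)/(-824) - √185 = (-85 + 2369)*(-1/824) - √185 = 2284*(-1/824) - √185 = -571/206 - √185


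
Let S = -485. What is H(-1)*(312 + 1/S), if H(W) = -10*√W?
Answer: -302638*I/97 ≈ -3120.0*I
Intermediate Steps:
H(-1)*(312 + 1/S) = (-10*I)*(312 + 1/(-485)) = (-10*I)*(312 - 1/485) = -10*I*(151319/485) = -302638*I/97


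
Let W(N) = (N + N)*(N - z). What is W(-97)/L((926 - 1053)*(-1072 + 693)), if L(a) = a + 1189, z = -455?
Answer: -34726/24661 ≈ -1.4081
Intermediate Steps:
L(a) = 1189 + a
W(N) = 2*N*(455 + N) (W(N) = (N + N)*(N - 1*(-455)) = (2*N)*(N + 455) = (2*N)*(455 + N) = 2*N*(455 + N))
W(-97)/L((926 - 1053)*(-1072 + 693)) = (2*(-97)*(455 - 97))/(1189 + (926 - 1053)*(-1072 + 693)) = (2*(-97)*358)/(1189 - 127*(-379)) = -69452/(1189 + 48133) = -69452/49322 = -69452*1/49322 = -34726/24661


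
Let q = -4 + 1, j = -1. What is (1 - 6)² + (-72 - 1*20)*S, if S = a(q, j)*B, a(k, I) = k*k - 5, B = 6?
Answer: -2183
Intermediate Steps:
q = -3
a(k, I) = -5 + k² (a(k, I) = k² - 5 = -5 + k²)
S = 24 (S = (-5 + (-3)²)*6 = (-5 + 9)*6 = 4*6 = 24)
(1 - 6)² + (-72 - 1*20)*S = (1 - 6)² + (-72 - 1*20)*24 = (-5)² + (-72 - 20)*24 = 25 - 92*24 = 25 - 2208 = -2183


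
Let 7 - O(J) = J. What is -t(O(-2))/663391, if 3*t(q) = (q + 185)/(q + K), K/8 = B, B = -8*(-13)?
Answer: -194/1673735493 ≈ -1.1591e-7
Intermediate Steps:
O(J) = 7 - J
B = 104
K = 832 (K = 8*104 = 832)
t(q) = (185 + q)/(3*(832 + q)) (t(q) = ((q + 185)/(q + 832))/3 = ((185 + q)/(832 + q))/3 = (185 + q)/(3*(832 + q)))
-t(O(-2))/663391 = -(185 + (7 - 1*(-2)))/(3*(832 + (7 - 1*(-2))))/663391 = -(185 + (7 + 2))/(3*(832 + (7 + 2)))/663391 = -(185 + 9)/(3*(832 + 9))/663391 = -(1/3)*194/841/663391 = -(1/3)*(1/841)*194/663391 = -194/(2523*663391) = -1*194/1673735493 = -194/1673735493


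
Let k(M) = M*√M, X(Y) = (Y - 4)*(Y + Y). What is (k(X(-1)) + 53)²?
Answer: 3809 + 1060*√10 ≈ 7161.0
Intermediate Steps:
X(Y) = 2*Y*(-4 + Y) (X(Y) = (-4 + Y)*(2*Y) = 2*Y*(-4 + Y))
k(M) = M^(3/2)
(k(X(-1)) + 53)² = ((2*(-1)*(-4 - 1))^(3/2) + 53)² = ((2*(-1)*(-5))^(3/2) + 53)² = (10^(3/2) + 53)² = (10*√10 + 53)² = (53 + 10*√10)²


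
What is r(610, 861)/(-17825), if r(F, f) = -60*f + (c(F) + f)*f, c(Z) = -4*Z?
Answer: 1411179/17825 ≈ 79.169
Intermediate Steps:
r(F, f) = -60*f + f*(f - 4*F) (r(F, f) = -60*f + (-4*F + f)*f = -60*f + (f - 4*F)*f = -60*f + f*(f - 4*F))
r(610, 861)/(-17825) = (861*(-60 + 861 - 4*610))/(-17825) = (861*(-60 + 861 - 2440))*(-1/17825) = (861*(-1639))*(-1/17825) = -1411179*(-1/17825) = 1411179/17825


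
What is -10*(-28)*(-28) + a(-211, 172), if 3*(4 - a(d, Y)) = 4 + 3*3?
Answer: -23521/3 ≈ -7840.3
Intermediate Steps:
a(d, Y) = -1/3 (a(d, Y) = 4 - (4 + 3*3)/3 = 4 - (4 + 9)/3 = 4 - 1/3*13 = 4 - 13/3 = -1/3)
-10*(-28)*(-28) + a(-211, 172) = -10*(-28)*(-28) - 1/3 = 280*(-28) - 1/3 = -7840 - 1/3 = -23521/3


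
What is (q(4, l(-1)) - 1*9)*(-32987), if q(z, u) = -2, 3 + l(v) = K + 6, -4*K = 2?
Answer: 362857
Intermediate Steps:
K = -½ (K = -¼*2 = -½ ≈ -0.50000)
l(v) = 5/2 (l(v) = -3 + (-½ + 6) = -3 + 11/2 = 5/2)
(q(4, l(-1)) - 1*9)*(-32987) = (-2 - 1*9)*(-32987) = (-2 - 9)*(-32987) = -11*(-32987) = 362857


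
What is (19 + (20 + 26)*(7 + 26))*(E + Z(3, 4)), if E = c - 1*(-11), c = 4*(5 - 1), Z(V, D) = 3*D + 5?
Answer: 67628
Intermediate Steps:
Z(V, D) = 5 + 3*D
c = 16 (c = 4*4 = 16)
E = 27 (E = 16 - 1*(-11) = 16 + 11 = 27)
(19 + (20 + 26)*(7 + 26))*(E + Z(3, 4)) = (19 + (20 + 26)*(7 + 26))*(27 + (5 + 3*4)) = (19 + 46*33)*(27 + (5 + 12)) = (19 + 1518)*(27 + 17) = 1537*44 = 67628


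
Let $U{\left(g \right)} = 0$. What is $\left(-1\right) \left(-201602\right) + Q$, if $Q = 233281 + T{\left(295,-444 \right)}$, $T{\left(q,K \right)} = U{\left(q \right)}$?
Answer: $434883$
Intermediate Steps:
$T{\left(q,K \right)} = 0$
$Q = 233281$ ($Q = 233281 + 0 = 233281$)
$\left(-1\right) \left(-201602\right) + Q = \left(-1\right) \left(-201602\right) + 233281 = 201602 + 233281 = 434883$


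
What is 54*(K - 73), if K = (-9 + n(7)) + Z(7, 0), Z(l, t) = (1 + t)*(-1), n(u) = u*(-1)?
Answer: -4860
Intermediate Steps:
n(u) = -u
Z(l, t) = -1 - t
K = -17 (K = (-9 - 1*7) + (-1 - 1*0) = (-9 - 7) + (-1 + 0) = -16 - 1 = -17)
54*(K - 73) = 54*(-17 - 73) = 54*(-90) = -4860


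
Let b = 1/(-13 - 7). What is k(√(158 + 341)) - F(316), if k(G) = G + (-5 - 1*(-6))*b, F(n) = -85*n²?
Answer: 169755199/20 + √499 ≈ 8.4878e+6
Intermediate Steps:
b = -1/20 (b = 1/(-20) = -1/20 ≈ -0.050000)
k(G) = -1/20 + G (k(G) = G + (-5 - 1*(-6))*(-1/20) = G + (-5 + 6)*(-1/20) = G + 1*(-1/20) = G - 1/20 = -1/20 + G)
k(√(158 + 341)) - F(316) = (-1/20 + √(158 + 341)) - (-85)*316² = (-1/20 + √499) - (-85)*99856 = (-1/20 + √499) - 1*(-8487760) = (-1/20 + √499) + 8487760 = 169755199/20 + √499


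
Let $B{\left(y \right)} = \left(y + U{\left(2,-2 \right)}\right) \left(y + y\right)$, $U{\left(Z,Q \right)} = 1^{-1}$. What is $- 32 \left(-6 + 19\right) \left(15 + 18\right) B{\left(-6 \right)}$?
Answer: $-823680$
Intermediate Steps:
$U{\left(Z,Q \right)} = 1$
$B{\left(y \right)} = 2 y \left(1 + y\right)$ ($B{\left(y \right)} = \left(y + 1\right) \left(y + y\right) = \left(1 + y\right) 2 y = 2 y \left(1 + y\right)$)
$- 32 \left(-6 + 19\right) \left(15 + 18\right) B{\left(-6 \right)} = - 32 \left(-6 + 19\right) \left(15 + 18\right) 2 \left(-6\right) \left(1 - 6\right) = - 32 \cdot 13 \cdot 33 \cdot 2 \left(-6\right) \left(-5\right) = \left(-32\right) 429 \cdot 60 = \left(-13728\right) 60 = -823680$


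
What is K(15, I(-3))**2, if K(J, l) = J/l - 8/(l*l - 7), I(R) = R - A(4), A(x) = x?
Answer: 49/9 ≈ 5.4444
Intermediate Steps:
I(R) = -4 + R (I(R) = R - 1*4 = R - 4 = -4 + R)
K(J, l) = -8/(-7 + l**2) + J/l (K(J, l) = J/l - 8/(l**2 - 7) = J/l - 8/(-7 + l**2) = -8/(-7 + l**2) + J/l)
K(15, I(-3))**2 = ((-8*(-4 - 3) - 7*15 + 15*(-4 - 3)**2)/((-4 - 3)*(-7 + (-4 - 3)**2)))**2 = ((-8*(-7) - 105 + 15*(-7)**2)/((-7)*(-7 + (-7)**2)))**2 = (-(56 - 105 + 15*49)/(7*(-7 + 49)))**2 = (-1/7*(56 - 105 + 735)/42)**2 = (-1/7*1/42*686)**2 = (-7/3)**2 = 49/9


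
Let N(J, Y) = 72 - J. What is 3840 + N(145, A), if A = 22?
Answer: 3767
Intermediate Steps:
3840 + N(145, A) = 3840 + (72 - 1*145) = 3840 + (72 - 145) = 3840 - 73 = 3767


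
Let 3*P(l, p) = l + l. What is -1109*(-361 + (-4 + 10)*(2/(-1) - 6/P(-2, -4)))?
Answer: 383714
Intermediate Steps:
P(l, p) = 2*l/3 (P(l, p) = (l + l)/3 = (2*l)/3 = 2*l/3)
-1109*(-361 + (-4 + 10)*(2/(-1) - 6/P(-2, -4))) = -1109*(-361 + (-4 + 10)*(2/(-1) - 6/((2/3)*(-2)))) = -1109*(-361 + 6*(2*(-1) - 6/(-4/3))) = -1109*(-361 + 6*(-2 - 6*(-3/4))) = -1109*(-361 + 6*(-2 + 9/2)) = -1109*(-361 + 6*(5/2)) = -1109*(-361 + 15) = -1109*(-346) = 383714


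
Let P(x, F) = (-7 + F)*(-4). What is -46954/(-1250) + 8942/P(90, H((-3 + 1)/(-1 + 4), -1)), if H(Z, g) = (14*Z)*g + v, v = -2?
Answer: -8336171/1250 ≈ -6668.9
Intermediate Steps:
H(Z, g) = -2 + 14*Z*g (H(Z, g) = (14*Z)*g - 2 = 14*Z*g - 2 = -2 + 14*Z*g)
P(x, F) = 28 - 4*F
-46954/(-1250) + 8942/P(90, H((-3 + 1)/(-1 + 4), -1)) = -46954/(-1250) + 8942/(28 - 4*(-2 + 14*((-3 + 1)/(-1 + 4))*(-1))) = -46954*(-1/1250) + 8942/(28 - 4*(-2 + 14*(-2/3)*(-1))) = 23477/625 + 8942/(28 - 4*(-2 + 14*(-2*⅓)*(-1))) = 23477/625 + 8942/(28 - 4*(-2 + 14*(-⅔)*(-1))) = 23477/625 + 8942/(28 - 4*(-2 + 28/3)) = 23477/625 + 8942/(28 - 4*22/3) = 23477/625 + 8942/(28 - 88/3) = 23477/625 + 8942/(-4/3) = 23477/625 + 8942*(-¾) = 23477/625 - 13413/2 = -8336171/1250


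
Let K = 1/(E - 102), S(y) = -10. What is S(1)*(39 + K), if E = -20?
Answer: -23785/61 ≈ -389.92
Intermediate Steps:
K = -1/122 (K = 1/(-20 - 102) = 1/(-122) = -1/122 ≈ -0.0081967)
S(1)*(39 + K) = -10*(39 - 1/122) = -10*4757/122 = -23785/61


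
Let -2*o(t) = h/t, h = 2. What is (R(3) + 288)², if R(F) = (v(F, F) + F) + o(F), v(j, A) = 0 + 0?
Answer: 760384/9 ≈ 84487.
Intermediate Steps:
o(t) = -1/t
v(j, A) = 0
R(F) = F - 1/F (R(F) = (0 + F) - 1/F = F - 1/F)
(R(3) + 288)² = ((3 - 1/3) + 288)² = ((3 - 1*⅓) + 288)² = ((3 - ⅓) + 288)² = (8/3 + 288)² = (872/3)² = 760384/9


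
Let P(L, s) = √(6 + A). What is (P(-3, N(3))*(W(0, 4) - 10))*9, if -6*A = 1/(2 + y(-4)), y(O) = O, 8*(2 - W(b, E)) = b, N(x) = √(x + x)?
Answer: -12*√219 ≈ -177.58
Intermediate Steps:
N(x) = √2*√x (N(x) = √(2*x) = √2*√x)
W(b, E) = 2 - b/8
A = 1/12 (A = -1/(6*(2 - 4)) = -⅙/(-2) = -⅙*(-½) = 1/12 ≈ 0.083333)
P(L, s) = √219/6 (P(L, s) = √(6 + 1/12) = √(73/12) = √219/6)
(P(-3, N(3))*(W(0, 4) - 10))*9 = ((√219/6)*((2 - ⅛*0) - 10))*9 = ((√219/6)*((2 + 0) - 10))*9 = ((√219/6)*(2 - 10))*9 = ((√219/6)*(-8))*9 = -4*√219/3*9 = -12*√219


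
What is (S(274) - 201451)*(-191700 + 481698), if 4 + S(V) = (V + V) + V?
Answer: -58183168734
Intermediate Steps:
S(V) = -4 + 3*V (S(V) = -4 + ((V + V) + V) = -4 + (2*V + V) = -4 + 3*V)
(S(274) - 201451)*(-191700 + 481698) = ((-4 + 3*274) - 201451)*(-191700 + 481698) = ((-4 + 822) - 201451)*289998 = (818 - 201451)*289998 = -200633*289998 = -58183168734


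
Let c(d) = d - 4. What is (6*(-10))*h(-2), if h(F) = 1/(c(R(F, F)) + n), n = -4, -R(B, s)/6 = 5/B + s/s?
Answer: -60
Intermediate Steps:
R(B, s) = -6 - 30/B (R(B, s) = -6*(5/B + s/s) = -6*(5/B + 1) = -6*(1 + 5/B) = -6 - 30/B)
c(d) = -4 + d
h(F) = 1/(-14 - 30/F) (h(F) = 1/((-4 + (-6 - 30/F)) - 4) = 1/((-10 - 30/F) - 4) = 1/(-14 - 30/F))
(6*(-10))*h(-2) = (6*(-10))*(-1*(-2)/(30 + 14*(-2))) = -(-60)*(-2)/(30 - 28) = -(-60)*(-2)/2 = -60*1 = -60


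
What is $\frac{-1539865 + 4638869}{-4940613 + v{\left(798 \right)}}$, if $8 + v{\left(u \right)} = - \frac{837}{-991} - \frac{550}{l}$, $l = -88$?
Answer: $- \frac{12284451856}{19584593521} \approx -0.62725$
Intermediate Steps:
$v{\left(u \right)} = - \frac{3589}{3964}$ ($v{\left(u \right)} = -8 - \left(- \frac{837}{991} - \frac{25}{4}\right) = -8 - - \frac{28123}{3964} = -8 + \left(\frac{837}{991} + \frac{25}{4}\right) = -8 + \frac{28123}{3964} = - \frac{3589}{3964}$)
$\frac{-1539865 + 4638869}{-4940613 + v{\left(798 \right)}} = \frac{-1539865 + 4638869}{-4940613 - \frac{3589}{3964}} = \frac{3099004}{- \frac{19584593521}{3964}} = 3099004 \left(- \frac{3964}{19584593521}\right) = - \frac{12284451856}{19584593521}$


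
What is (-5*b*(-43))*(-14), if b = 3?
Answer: -9030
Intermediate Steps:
(-5*b*(-43))*(-14) = (-5*3*(-43))*(-14) = -15*(-43)*(-14) = 645*(-14) = -9030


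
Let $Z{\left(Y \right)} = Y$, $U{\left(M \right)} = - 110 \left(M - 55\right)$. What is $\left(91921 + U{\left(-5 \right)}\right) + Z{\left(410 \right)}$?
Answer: $98931$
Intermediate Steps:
$U{\left(M \right)} = 6050 - 110 M$ ($U{\left(M \right)} = - 110 \left(-55 + M\right) = 6050 - 110 M$)
$\left(91921 + U{\left(-5 \right)}\right) + Z{\left(410 \right)} = \left(91921 + \left(6050 - -550\right)\right) + 410 = \left(91921 + \left(6050 + 550\right)\right) + 410 = \left(91921 + 6600\right) + 410 = 98521 + 410 = 98931$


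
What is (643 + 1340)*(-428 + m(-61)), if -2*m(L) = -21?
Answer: -1655805/2 ≈ -8.2790e+5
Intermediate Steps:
m(L) = 21/2 (m(L) = -½*(-21) = 21/2)
(643 + 1340)*(-428 + m(-61)) = (643 + 1340)*(-428 + 21/2) = 1983*(-835/2) = -1655805/2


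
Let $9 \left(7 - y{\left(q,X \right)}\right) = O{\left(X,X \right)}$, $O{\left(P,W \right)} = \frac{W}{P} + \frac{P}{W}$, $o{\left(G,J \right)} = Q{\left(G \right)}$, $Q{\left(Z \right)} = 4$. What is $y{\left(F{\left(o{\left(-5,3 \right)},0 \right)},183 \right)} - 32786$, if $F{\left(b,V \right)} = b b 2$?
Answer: $- \frac{295013}{9} \approx -32779.0$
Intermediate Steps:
$o{\left(G,J \right)} = 4$
$O{\left(P,W \right)} = \frac{P}{W} + \frac{W}{P}$
$F{\left(b,V \right)} = 2 b^{2}$ ($F{\left(b,V \right)} = b^{2} \cdot 2 = 2 b^{2}$)
$y{\left(q,X \right)} = \frac{61}{9}$ ($y{\left(q,X \right)} = 7 - \frac{\frac{X}{X} + \frac{X}{X}}{9} = 7 - \frac{1 + 1}{9} = 7 - \frac{2}{9} = \frac{61}{9}$)
$y{\left(F{\left(o{\left(-5,3 \right)},0 \right)},183 \right)} - 32786 = \frac{61}{9} - 32786 = - \frac{295013}{9}$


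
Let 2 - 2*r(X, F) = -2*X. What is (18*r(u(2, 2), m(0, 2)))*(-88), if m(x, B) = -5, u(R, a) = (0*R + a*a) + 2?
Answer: -11088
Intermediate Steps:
u(R, a) = 2 + a² (u(R, a) = (0 + a²) + 2 = a² + 2 = 2 + a²)
r(X, F) = 1 + X (r(X, F) = 1 - (-1)*X = 1 + X)
(18*r(u(2, 2), m(0, 2)))*(-88) = (18*(1 + (2 + 2²)))*(-88) = (18*(1 + (2 + 4)))*(-88) = (18*(1 + 6))*(-88) = (18*7)*(-88) = 126*(-88) = -11088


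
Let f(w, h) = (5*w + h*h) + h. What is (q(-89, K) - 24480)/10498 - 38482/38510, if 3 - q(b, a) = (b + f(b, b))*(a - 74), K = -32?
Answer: 14222140287/202138990 ≈ 70.358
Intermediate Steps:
f(w, h) = h + h**2 + 5*w (f(w, h) = (5*w + h**2) + h = (h**2 + 5*w) + h = h + h**2 + 5*w)
q(b, a) = 3 - (-74 + a)*(b**2 + 7*b) (q(b, a) = 3 - (b + (b + b**2 + 5*b))*(a - 74) = 3 - (b + (b**2 + 6*b))*(-74 + a) = 3 - (b**2 + 7*b)*(-74 + a) = 3 - (-74 + a)*(b**2 + 7*b))
(q(-89, K) - 24480)/10498 - 38482/38510 = ((3 + 74*(-89)**2 + 518*(-89) - 1*(-32)*(-89) - 1*(-32)*(-89)*(6 - 89)) - 24480)/10498 - 38482/38510 = ((3 + 74*7921 - 46102 - 2848 - 1*(-32)*(-89)*(-83)) - 24480)*(1/10498) - 38482*1/38510 = ((3 + 586154 - 46102 - 2848 + 236384) - 24480)*(1/10498) - 19241/19255 = (773591 - 24480)*(1/10498) - 19241/19255 = 749111*(1/10498) - 19241/19255 = 749111/10498 - 19241/19255 = 14222140287/202138990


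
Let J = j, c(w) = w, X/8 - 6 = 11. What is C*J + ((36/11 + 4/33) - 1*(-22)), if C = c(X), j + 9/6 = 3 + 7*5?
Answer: 164650/33 ≈ 4989.4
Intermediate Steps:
X = 136 (X = 48 + 8*11 = 48 + 88 = 136)
j = 73/2 (j = -3/2 + (3 + 7*5) = -3/2 + (3 + 35) = -3/2 + 38 = 73/2 ≈ 36.500)
J = 73/2 ≈ 36.500
C = 136
C*J + ((36/11 + 4/33) - 1*(-22)) = 136*(73/2) + ((36/11 + 4/33) - 1*(-22)) = 4964 + ((36*(1/11) + 4*(1/33)) + 22) = 4964 + ((36/11 + 4/33) + 22) = 4964 + (112/33 + 22) = 4964 + 838/33 = 164650/33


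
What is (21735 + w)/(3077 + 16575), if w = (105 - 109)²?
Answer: 21751/19652 ≈ 1.1068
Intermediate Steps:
w = 16 (w = (-4)² = 16)
(21735 + w)/(3077 + 16575) = (21735 + 16)/(3077 + 16575) = 21751/19652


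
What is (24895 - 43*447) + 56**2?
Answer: 8810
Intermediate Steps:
(24895 - 43*447) + 56**2 = (24895 - 19221) + 3136 = 5674 + 3136 = 8810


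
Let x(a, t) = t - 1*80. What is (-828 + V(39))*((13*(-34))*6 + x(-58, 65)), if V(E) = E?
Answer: 2104263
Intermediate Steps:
x(a, t) = -80 + t (x(a, t) = t - 80 = -80 + t)
(-828 + V(39))*((13*(-34))*6 + x(-58, 65)) = (-828 + 39)*((13*(-34))*6 + (-80 + 65)) = -789*(-442*6 - 15) = -789*(-2652 - 15) = -789*(-2667) = 2104263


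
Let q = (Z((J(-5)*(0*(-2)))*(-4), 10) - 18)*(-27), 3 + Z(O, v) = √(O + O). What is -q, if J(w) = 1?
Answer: -567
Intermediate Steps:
Z(O, v) = -3 + √2*√O (Z(O, v) = -3 + √(O + O) = -3 + √(2*O) = -3 + √2*√O)
q = 567 (q = ((-3 + √2*√((1*(0*(-2)))*(-4))) - 18)*(-27) = ((-3 + √2*√((1*0)*(-4))) - 18)*(-27) = ((-3 + √2*√(0*(-4))) - 18)*(-27) = ((-3 + √2*√0) - 18)*(-27) = ((-3 + √2*0) - 18)*(-27) = ((-3 + 0) - 18)*(-27) = (-3 - 18)*(-27) = -21*(-27) = 567)
-q = -1*567 = -567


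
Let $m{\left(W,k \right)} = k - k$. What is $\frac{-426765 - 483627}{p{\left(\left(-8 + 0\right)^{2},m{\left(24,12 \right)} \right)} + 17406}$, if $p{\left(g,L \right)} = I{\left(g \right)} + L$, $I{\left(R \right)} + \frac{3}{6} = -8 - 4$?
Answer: $- \frac{1820784}{34787} \approx -52.341$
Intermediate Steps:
$m{\left(W,k \right)} = 0$
$I{\left(R \right)} = - \frac{25}{2}$ ($I{\left(R \right)} = - \frac{1}{2} - 12 = - \frac{25}{2}$)
$p{\left(g,L \right)} = - \frac{25}{2} + L$
$\frac{-426765 - 483627}{p{\left(\left(-8 + 0\right)^{2},m{\left(24,12 \right)} \right)} + 17406} = \frac{-426765 - 483627}{\left(- \frac{25}{2} + 0\right) + 17406} = - \frac{910392}{- \frac{25}{2} + 17406} = - \frac{910392}{\frac{34787}{2}} = \left(-910392\right) \frac{2}{34787} = - \frac{1820784}{34787}$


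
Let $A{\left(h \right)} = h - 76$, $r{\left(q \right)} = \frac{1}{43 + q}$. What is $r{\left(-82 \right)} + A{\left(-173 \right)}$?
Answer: $- \frac{9712}{39} \approx -249.03$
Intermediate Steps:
$A{\left(h \right)} = -76 + h$
$r{\left(-82 \right)} + A{\left(-173 \right)} = \frac{1}{43 - 82} - 249 = \frac{1}{-39} - 249 = - \frac{1}{39} - 249 = - \frac{9712}{39}$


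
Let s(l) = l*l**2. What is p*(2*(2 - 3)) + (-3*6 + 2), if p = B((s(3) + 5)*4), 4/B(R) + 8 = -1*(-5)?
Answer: -40/3 ≈ -13.333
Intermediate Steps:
s(l) = l**3
B(R) = -4/3 (B(R) = 4/(-8 - 1*(-5)) = 4/(-8 + 5) = 4/(-3) = 4*(-1/3) = -4/3)
p = -4/3 ≈ -1.3333
p*(2*(2 - 3)) + (-3*6 + 2) = -8*(2 - 3)/3 + (-3*6 + 2) = -8*(-1)/3 + (-18 + 2) = -4/3*(-2) - 16 = 8/3 - 16 = -40/3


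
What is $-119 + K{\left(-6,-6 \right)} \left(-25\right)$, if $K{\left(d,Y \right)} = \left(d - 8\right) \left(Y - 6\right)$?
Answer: $-4319$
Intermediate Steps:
$K{\left(d,Y \right)} = \left(-8 + d\right) \left(-6 + Y\right)$
$-119 + K{\left(-6,-6 \right)} \left(-25\right) = -119 + \left(48 - -48 - -36 - -36\right) \left(-25\right) = -119 + \left(48 + 48 + 36 + 36\right) \left(-25\right) = -119 + 168 \left(-25\right) = -119 - 4200 = -4319$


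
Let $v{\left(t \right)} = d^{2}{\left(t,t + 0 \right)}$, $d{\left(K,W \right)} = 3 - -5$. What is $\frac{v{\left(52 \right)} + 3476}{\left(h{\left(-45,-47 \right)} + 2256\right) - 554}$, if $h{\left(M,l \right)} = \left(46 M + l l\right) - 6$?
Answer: $\frac{708}{367} \approx 1.9292$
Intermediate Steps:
$h{\left(M,l \right)} = -6 + l^{2} + 46 M$ ($h{\left(M,l \right)} = \left(46 M + l^{2}\right) - 6 = \left(l^{2} + 46 M\right) - 6 = -6 + l^{2} + 46 M$)
$d{\left(K,W \right)} = 8$ ($d{\left(K,W \right)} = 3 + 5 = 8$)
$v{\left(t \right)} = 64$ ($v{\left(t \right)} = 8^{2} = 64$)
$\frac{v{\left(52 \right)} + 3476}{\left(h{\left(-45,-47 \right)} + 2256\right) - 554} = \frac{64 + 3476}{\left(\left(-6 + \left(-47\right)^{2} + 46 \left(-45\right)\right) + 2256\right) - 554} = \frac{3540}{\left(\left(-6 + 2209 - 2070\right) + 2256\right) - 554} = \frac{3540}{\left(133 + 2256\right) - 554} = \frac{3540}{2389 - 554} = \frac{3540}{1835} = 3540 \cdot \frac{1}{1835} = \frac{708}{367}$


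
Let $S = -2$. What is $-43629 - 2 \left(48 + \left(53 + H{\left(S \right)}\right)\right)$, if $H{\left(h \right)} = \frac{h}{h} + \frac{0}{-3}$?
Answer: $-43833$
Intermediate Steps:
$H{\left(h \right)} = 1$ ($H{\left(h \right)} = 1 + 0 \left(- \frac{1}{3}\right) = 1 + 0 = 1$)
$-43629 - 2 \left(48 + \left(53 + H{\left(S \right)}\right)\right) = -43629 - 2 \left(48 + \left(53 + 1\right)\right) = -43629 - 2 \left(48 + 54\right) = -43629 - 2 \cdot 102 = -43629 - 204 = -43833$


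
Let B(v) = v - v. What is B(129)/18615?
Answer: 0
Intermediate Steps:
B(v) = 0
B(129)/18615 = 0/18615 = 0*(1/18615) = 0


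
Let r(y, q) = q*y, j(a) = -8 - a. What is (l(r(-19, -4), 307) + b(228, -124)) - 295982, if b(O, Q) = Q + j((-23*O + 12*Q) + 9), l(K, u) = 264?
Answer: -289127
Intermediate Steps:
b(O, Q) = -17 - 11*Q + 23*O (b(O, Q) = Q + (-8 - ((-23*O + 12*Q) + 9)) = Q + (-8 - (9 - 23*O + 12*Q)) = Q + (-8 + (-9 - 12*Q + 23*O)) = Q + (-17 - 12*Q + 23*O) = -17 - 11*Q + 23*O)
(l(r(-19, -4), 307) + b(228, -124)) - 295982 = (264 + (-17 - 11*(-124) + 23*228)) - 295982 = (264 + (-17 + 1364 + 5244)) - 295982 = (264 + 6591) - 295982 = 6855 - 295982 = -289127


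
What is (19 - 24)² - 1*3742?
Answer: -3717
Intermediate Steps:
(19 - 24)² - 1*3742 = (-5)² - 3742 = 25 - 3742 = -3717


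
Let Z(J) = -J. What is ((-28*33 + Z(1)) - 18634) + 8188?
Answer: -11371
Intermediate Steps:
((-28*33 + Z(1)) - 18634) + 8188 = ((-28*33 - 1*1) - 18634) + 8188 = ((-924 - 1) - 18634) + 8188 = (-925 - 18634) + 8188 = -19559 + 8188 = -11371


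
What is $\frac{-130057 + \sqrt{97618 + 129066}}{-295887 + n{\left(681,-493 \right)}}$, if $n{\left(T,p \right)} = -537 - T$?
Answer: $\frac{130057}{297105} - \frac{2 \sqrt{56671}}{297105} \approx 0.43615$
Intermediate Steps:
$\frac{-130057 + \sqrt{97618 + 129066}}{-295887 + n{\left(681,-493 \right)}} = \frac{-130057 + \sqrt{97618 + 129066}}{-295887 - 1218} = \frac{-130057 + \sqrt{226684}}{-295887 - 1218} = \frac{-130057 + 2 \sqrt{56671}}{-295887 - 1218} = \frac{-130057 + 2 \sqrt{56671}}{-297105} = \left(-130057 + 2 \sqrt{56671}\right) \left(- \frac{1}{297105}\right) = \frac{130057}{297105} - \frac{2 \sqrt{56671}}{297105}$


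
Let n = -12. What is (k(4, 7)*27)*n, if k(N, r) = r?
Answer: -2268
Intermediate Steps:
(k(4, 7)*27)*n = (7*27)*(-12) = 189*(-12) = -2268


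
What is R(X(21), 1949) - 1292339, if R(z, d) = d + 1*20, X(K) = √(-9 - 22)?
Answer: -1290370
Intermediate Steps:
X(K) = I*√31 (X(K) = √(-31) = I*√31)
R(z, d) = 20 + d (R(z, d) = d + 20 = 20 + d)
R(X(21), 1949) - 1292339 = (20 + 1949) - 1292339 = 1969 - 1292339 = -1290370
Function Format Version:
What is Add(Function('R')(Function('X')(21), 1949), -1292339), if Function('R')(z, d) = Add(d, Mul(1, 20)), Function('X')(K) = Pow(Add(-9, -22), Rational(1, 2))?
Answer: -1290370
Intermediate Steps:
Function('X')(K) = Mul(I, Pow(31, Rational(1, 2))) (Function('X')(K) = Pow(-31, Rational(1, 2)) = Mul(I, Pow(31, Rational(1, 2))))
Function('R')(z, d) = Add(20, d) (Function('R')(z, d) = Add(d, 20) = Add(20, d))
Add(Function('R')(Function('X')(21), 1949), -1292339) = Add(Add(20, 1949), -1292339) = Add(1969, -1292339) = -1290370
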